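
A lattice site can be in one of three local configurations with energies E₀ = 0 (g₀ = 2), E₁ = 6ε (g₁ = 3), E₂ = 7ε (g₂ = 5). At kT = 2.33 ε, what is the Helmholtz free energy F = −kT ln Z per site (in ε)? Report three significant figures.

Eᵢ/kT = 0, 2.5751, 3.0043.
Z = Σ gᵢe^(−Eᵢ/kT) = 2·e^(−0) + 3·e^(−2.5751) + 5·e^(−3.0043) = 2.0000 + 0.22844 + 0.24787 = 2.4763.
F = −kT ln Z = −2.33 × ln(2.4763) = −2.33 × 0.90677 = -2.11 ε.

-2.11 ε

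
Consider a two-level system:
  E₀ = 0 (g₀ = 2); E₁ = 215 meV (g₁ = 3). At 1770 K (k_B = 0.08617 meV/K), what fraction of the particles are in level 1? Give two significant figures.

k_BT = 0.08617 × 1770 K = 152.5 meV.
Eᵢ/kT = 0, 1.410.
Z = Σ gᵢe^(−Eᵢ/kT) = 2·e^(−0) + 3·e^(−1.410) = 2.000 + 0.7324 = 2.732.
P₁ = g₁ e^(−E₁/kT) / Z = 0.7324/2.732 = 0.27.

0.27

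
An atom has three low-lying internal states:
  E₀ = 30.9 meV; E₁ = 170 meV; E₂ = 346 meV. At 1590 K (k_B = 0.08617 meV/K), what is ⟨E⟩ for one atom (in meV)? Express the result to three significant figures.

k_BT = 0.08617 × 1590 K = 137.01 meV.
Eᵢ/kT = 0.22553, 1.2408, 2.5254.
Z = Σ e^(−Eᵢ/kT) = e^(−0.22553) + e^(−1.2408) + e^(−2.5254) = 0.79809 + 0.28915 + 0.080026 = 1.1673.
⟨E⟩ = Σ Eᵢ e^(−Eᵢ/kT) / Z = (30.9·0.79809 + 170·0.28915 + 346·0.080026) / 1.1673 = 87.0 meV.

87.0 meV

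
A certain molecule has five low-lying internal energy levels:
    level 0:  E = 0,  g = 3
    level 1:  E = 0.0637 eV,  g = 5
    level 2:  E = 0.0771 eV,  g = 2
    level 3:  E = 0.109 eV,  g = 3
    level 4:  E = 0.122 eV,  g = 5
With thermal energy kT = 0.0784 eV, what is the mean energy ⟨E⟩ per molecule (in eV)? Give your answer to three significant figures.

0.0527 eV

Eᵢ/kT = 0, 0.81250, 0.98342, 1.3903, 1.5561.
Z = Σ gᵢe^(−Eᵢ/kT) = 3·e^(−0) + 5·e^(−0.81250) + 2·e^(−0.98342) + 3·e^(−1.3903) + 5·e^(−1.5561) = 3.0000 + 2.2187 + 0.74806 + 0.74700 + 1.0548 = 7.7686.
⟨E⟩ = Σ Eᵢ gᵢe^(−Eᵢ/kT) / Z = (0·3.0000 + 0.0637·2.2187 + 0.0771·0.74806 + 0.109·0.74700 + 0.122·1.0548) / 7.7686 = 0.0527 eV.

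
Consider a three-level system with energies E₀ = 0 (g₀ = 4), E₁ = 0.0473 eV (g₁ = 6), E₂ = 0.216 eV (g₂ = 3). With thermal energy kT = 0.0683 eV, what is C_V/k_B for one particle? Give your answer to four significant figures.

Eᵢ/kT = 0, 0.692533, 3.16252.
Z = Σ gᵢe^(−Eᵢ/kT) = 4·e^(−0) + 6·e^(−0.692533) + 3·e^(−3.16252) = 4.00000 + 3.00184 + 0.126957 = 7.12880.
⟨E⟩ = 0.0237641 eV, ⟨E²⟩ = 0.00177299 eV².
C_V/k_B = (⟨E²⟩ − ⟨E⟩²)/(kT)² = (0.00177299 − 0.000564732)/0.00466489 = 0.2590.

0.2590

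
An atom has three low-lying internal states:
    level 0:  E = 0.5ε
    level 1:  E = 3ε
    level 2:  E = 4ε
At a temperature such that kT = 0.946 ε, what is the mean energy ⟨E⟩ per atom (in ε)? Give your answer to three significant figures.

Eᵢ/kT = 0.52854, 3.1712, 4.2283.
Z = Σ e^(−Eᵢ/kT) = e^(−0.52854) + e^(−3.1712) + e^(−4.2283) = 0.58946 + 0.041953 + 0.014577 = 0.64599.
⟨E⟩ = Σ Eᵢ e^(−Eᵢ/kT) / Z = (0.5·0.58946 + 3·0.041953 + 4·0.014577) / 0.64599 = 0.741 ε.

0.741 ε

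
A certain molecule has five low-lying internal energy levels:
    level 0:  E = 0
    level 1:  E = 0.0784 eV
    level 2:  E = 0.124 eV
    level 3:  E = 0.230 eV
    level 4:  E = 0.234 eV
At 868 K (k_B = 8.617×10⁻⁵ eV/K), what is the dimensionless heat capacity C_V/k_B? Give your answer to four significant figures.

k_BT = 8.617×10⁻⁵ × 868 K = 0.0747956 eV.
Eᵢ/kT = 0, 1.04819, 1.65785, 3.07505, 3.12853.
Z = Σ e^(−Eᵢ/kT) = e^(−0) + e^(−1.04819) + e^(−1.65785) + e^(−3.07505) + e^(−3.12853) = 1.00000 + 0.350572 + 0.190548 + 0.0461873 + 0.0437821 = 1.63109.
⟨E⟩ = 0.0441305 eV, ⟨E²⟩ = 0.00608508 eV².
C_V/k_B = (⟨E²⟩ − ⟨E⟩²)/(kT)² = (0.00608508 − 0.00194750)/0.00559438 = 0.7396.

0.7396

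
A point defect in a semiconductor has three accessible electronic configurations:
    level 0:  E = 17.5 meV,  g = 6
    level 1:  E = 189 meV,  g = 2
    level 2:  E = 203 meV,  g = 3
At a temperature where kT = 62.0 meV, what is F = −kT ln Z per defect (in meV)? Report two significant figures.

-96 meV

Eᵢ/kT = 0.2823, 3.048, 3.274.
Z = Σ gᵢe^(−Eᵢ/kT) = 6·e^(−0.2823) + 2·e^(−3.048) + 3·e^(−3.274) = 4.524 + 0.09491 + 0.1136 = 4.733.
F = −kT ln Z = −62.0 × ln(4.733) = −62.0 × 1.555 = -96 meV.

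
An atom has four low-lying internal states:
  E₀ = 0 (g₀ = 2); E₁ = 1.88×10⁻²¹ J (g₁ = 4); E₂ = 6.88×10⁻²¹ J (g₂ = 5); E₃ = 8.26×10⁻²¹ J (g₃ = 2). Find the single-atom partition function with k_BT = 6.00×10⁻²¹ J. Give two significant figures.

Eᵢ/kT = 0, 0.3133, 1.147, 1.377.
Z = Σ gᵢe^(−Eᵢ/kT) = 2·e^(−0) + 4·e^(−0.3133) + 5·e^(−1.147) + 2·e^(−1.377) = 2.000 + 2.924 + 1.588 + 0.5047 = 7.017.

Z = 7.0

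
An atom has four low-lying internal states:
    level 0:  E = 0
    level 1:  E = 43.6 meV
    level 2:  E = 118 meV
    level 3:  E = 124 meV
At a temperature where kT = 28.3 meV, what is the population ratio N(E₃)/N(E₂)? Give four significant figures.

0.8090

n₃/n₂ = exp[−(E₃−E₂)/kT] = exp(−(6 meV)/(28.3 meV)) = exp(-0.212014) = 0.8090.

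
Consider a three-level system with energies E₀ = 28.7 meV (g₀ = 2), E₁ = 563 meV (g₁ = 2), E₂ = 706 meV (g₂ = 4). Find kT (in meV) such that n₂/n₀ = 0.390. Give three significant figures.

n₂/n₀ = (g₂/g₀) exp[−(E₂−E₀)/kT] = 0.390.
⇒ (E₂−E₀)/kT = ln((4/2)/0.390) = ln(5.1282) = 1.6348.
kT = 677.3 meV / 1.6348 = 414 meV.

414 meV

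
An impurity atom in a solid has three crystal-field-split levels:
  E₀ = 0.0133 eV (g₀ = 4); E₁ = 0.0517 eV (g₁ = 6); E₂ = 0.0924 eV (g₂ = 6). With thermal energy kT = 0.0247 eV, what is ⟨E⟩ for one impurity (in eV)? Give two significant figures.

Eᵢ/kT = 0.5385, 2.093, 3.741.
Z = Σ gᵢe^(−Eᵢ/kT) = 4·e^(−0.5385) + 6·e^(−2.093) + 6·e^(−3.741) = 2.334 + 0.7399 + 0.1424 = 3.216.
⟨E⟩ = Σ Eᵢ gᵢe^(−Eᵢ/kT) / Z = (0.0133·2.334 + 0.0517·0.7399 + 0.0924·0.1424) / 3.216 = 0.026 eV.

0.026 eV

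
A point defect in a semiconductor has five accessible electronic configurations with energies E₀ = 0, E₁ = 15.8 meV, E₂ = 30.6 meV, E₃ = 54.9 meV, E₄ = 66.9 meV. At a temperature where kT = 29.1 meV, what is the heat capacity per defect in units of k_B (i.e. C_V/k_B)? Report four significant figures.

Eᵢ/kT = 0, 0.542955, 1.05155, 1.88660, 2.29897.
Z = Σ e^(−Eᵢ/kT) = e^(−0) + e^(−0.542955) + e^(−1.05155) + e^(−1.88660) + e^(−2.29897) = 1.00000 + 0.581029 + 0.349396 + 0.151586 + 0.100362 = 2.18237.
⟨E⟩ = 15.9955 meV, ⟨E²⟩ = 631.548 meV².
C_V/k_B = (⟨E²⟩ − ⟨E⟩²)/(kT)² = (631.548 − 255.856)/846.810 = 0.4437.

0.4437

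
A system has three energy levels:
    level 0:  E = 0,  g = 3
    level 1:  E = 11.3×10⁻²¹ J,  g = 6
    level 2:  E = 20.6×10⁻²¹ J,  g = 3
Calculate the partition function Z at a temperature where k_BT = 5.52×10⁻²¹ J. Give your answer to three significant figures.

Z = 3.85

Eᵢ/kT = 0, 2.0471, 3.7319.
Z = Σ gᵢe^(−Eᵢ/kT) = 3·e^(−0) + 6·e^(−2.0471) + 3·e^(−3.7319) = 3.0000 + 0.77465 + 0.071842 = 3.8465.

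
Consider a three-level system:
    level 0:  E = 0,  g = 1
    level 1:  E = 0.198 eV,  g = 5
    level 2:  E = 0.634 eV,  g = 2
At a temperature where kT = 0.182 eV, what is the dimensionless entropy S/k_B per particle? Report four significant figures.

1.755

Eᵢ/kT = 0, 1.08791, 3.48352.
Z = Σ gᵢe^(−Eᵢ/kT) = 1·e^(−0) + 5·e^(−1.08791) + 2·e^(−3.48352) = 1.00000 + 1.68460 + 0.0613983 = 2.74600.
⟨E⟩ = Σ EᵢPᵢ = 0.135644 eV.
S/k_B = ln Z + ⟨E⟩/kT = ln(2.74600) + 0.135644/0.182 = 1.01015 + 0.745297 = 1.755.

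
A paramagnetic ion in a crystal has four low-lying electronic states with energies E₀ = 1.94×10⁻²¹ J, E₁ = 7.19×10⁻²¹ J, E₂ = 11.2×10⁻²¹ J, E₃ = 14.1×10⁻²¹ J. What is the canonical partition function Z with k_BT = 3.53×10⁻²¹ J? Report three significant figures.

Z = 0.768

Eᵢ/kT = 0.54958, 2.0368, 3.1728, 3.9943.
Z = Σ e^(−Eᵢ/kT) = e^(−0.54958) + e^(−2.0368) + e^(−3.1728) + e^(−3.9943) = 0.57719 + 0.13045 + 0.041886 + 0.018420 = 0.76795.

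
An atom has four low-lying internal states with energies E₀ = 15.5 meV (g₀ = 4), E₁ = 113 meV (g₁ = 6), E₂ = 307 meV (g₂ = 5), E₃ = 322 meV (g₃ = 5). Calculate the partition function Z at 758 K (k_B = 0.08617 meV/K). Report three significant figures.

k_BT = 0.08617 × 758 K = 65.317 meV.
Eᵢ/kT = 0.23730, 1.7300, 4.7002, 4.9298.
Z = Σ gᵢe^(−Eᵢ/kT) = 4·e^(−0.23730) + 6·e^(−1.7300) + 5·e^(−4.7002) + 5·e^(−4.9298) = 3.1550 + 1.0637 + 0.045467 + 0.036140 = 4.3003.

Z = 4.30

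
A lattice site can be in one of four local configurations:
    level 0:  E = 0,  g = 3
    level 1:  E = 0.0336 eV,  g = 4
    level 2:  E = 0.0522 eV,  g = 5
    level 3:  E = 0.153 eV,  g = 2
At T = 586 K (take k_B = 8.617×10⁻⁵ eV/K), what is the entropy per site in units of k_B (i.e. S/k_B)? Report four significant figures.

2.441

k_BT = 8.617×10⁻⁵ × 586 K = 0.0504956 eV.
Eᵢ/kT = 0, 0.665405, 1.03375, 3.02997.
Z = Σ gᵢe^(−Eᵢ/kT) = 3·e^(−0) + 4·e^(−0.665405) + 5·e^(−1.03375) + 2·e^(−3.02997) = 3.00000 + 2.05626 + 1.77835 + 0.0966342 = 6.93124.
⟨E⟩ = Σ EᵢPᵢ = 0.0254940 eV.
S/k_B = ln Z + ⟨E⟩/kT = ln(6.93124) + 0.0254940/0.0504956 = 1.93604 + 0.504876 = 2.441.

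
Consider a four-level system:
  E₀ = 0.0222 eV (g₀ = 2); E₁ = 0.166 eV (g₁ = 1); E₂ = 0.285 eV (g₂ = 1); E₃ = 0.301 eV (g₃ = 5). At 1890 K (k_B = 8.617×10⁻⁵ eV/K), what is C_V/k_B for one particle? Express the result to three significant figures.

0.589

k_BT = 8.617×10⁻⁵ × 1890 K = 0.16286 eV.
Eᵢ/kT = 0.13631, 1.0193, 1.7500, 1.8482.
Z = Σ gᵢe^(−Eᵢ/kT) = 2·e^(−0.13631) + 1·e^(−1.0193) + 1·e^(−1.7500) + 5·e^(−1.8482) = 1.7451 + 0.36085 + 0.17377 + 0.78760 = 3.0673.
⟨E⟩ = 0.12559 eV, ⟨E²⟩ = 0.031388 eV².
C_V/k_B = (⟨E²⟩ − ⟨E⟩²)/(kT)² = (0.031388 − 0.015773)/0.026523 = 0.589.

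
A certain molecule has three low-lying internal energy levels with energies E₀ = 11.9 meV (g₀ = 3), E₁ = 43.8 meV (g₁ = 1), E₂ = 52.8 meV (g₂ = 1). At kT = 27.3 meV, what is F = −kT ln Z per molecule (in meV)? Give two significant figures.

-23 meV

Eᵢ/kT = 0.4359, 1.604, 1.934.
Z = Σ gᵢe^(−Eᵢ/kT) = 3·e^(−0.4359) + 1·e^(−1.604) + 1·e^(−1.934) = 1.940 + 0.2011 + 0.1446 = 2.286.
F = −kT ln Z = −27.3 × ln(2.286) = −27.3 × 0.8268 = -23 meV.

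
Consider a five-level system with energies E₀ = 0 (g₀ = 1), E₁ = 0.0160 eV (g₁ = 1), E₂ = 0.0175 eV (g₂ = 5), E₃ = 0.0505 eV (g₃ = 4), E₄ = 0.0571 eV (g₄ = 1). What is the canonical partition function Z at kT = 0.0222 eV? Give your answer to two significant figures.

Z = 4.2

Eᵢ/kT = 0, 0.7207, 0.7883, 2.275, 2.572.
Z = Σ gᵢe^(−Eᵢ/kT) = 1·e^(−0) + 1·e^(−0.7207) + 5·e^(−0.7883) + 4·e^(−2.275) + 1·e^(−2.572) = 1.000 + 0.4864 + 2.273 + 0.4112 + 0.07638 = 4.247.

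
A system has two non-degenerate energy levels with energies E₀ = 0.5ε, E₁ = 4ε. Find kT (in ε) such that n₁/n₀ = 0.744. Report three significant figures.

11.8 ε

n₁/n₀ = exp[−(E₁−E₀)/kT] = 0.744.
⇒ (E₁−E₀)/kT = ln(1/0.744) = ln(1.3441) = 0.29572.
kT = 3.5ε / 0.29572 = 11.8 ε.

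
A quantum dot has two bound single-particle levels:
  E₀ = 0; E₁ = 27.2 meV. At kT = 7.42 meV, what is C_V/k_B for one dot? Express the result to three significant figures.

Eᵢ/kT = 0, 3.6658.
Z = Σ e^(−Eᵢ/kT) = e^(−0) + e^(−3.6658) = 1.0000 + 0.025584 = 1.0256.
⟨E⟩ = 0.67851 meV, ⟨E²⟩ = 18.456 meV².
C_V/k_B = (⟨E²⟩ − ⟨E⟩²)/(kT)² = (18.456 − 0.46038)/55.056 = 0.327.

0.327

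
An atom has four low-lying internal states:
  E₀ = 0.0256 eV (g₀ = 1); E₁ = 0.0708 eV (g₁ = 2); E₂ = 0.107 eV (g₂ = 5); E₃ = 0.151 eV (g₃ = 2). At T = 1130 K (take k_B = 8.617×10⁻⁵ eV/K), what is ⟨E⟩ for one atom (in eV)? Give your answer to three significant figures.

0.0864 eV

k_BT = 8.617×10⁻⁵ × 1130 K = 0.097372 eV.
Eᵢ/kT = 0.26291, 0.72711, 1.0989, 1.5508.
Z = Σ gᵢe^(−Eᵢ/kT) = 1·e^(−0.26291) + 2·e^(−0.72711) + 5·e^(−1.0989) + 2·e^(−1.5508) = 0.76881 + 0.96661 + 1.6662 + 0.42416 = 3.8258.
⟨E⟩ = Σ Eᵢ gᵢe^(−Eᵢ/kT) / Z = (0.0256·0.76881 + 0.0708·0.96661 + 0.107·1.6662 + 0.151·0.42416) / 3.8258 = 0.0864 eV.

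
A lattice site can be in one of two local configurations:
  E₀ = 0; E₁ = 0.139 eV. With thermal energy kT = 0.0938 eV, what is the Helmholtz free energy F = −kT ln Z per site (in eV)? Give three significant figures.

-0.0192 eV

Eᵢ/kT = 0, 1.4819.
Z = Σ e^(−Eᵢ/kT) = e^(−0) + e^(−1.4819) = 1.0000 + 0.22721 = 1.2272.
F = −kT ln Z = −0.0938 × ln(1.2272) = −0.0938 × 0.20474 = -0.0192 eV.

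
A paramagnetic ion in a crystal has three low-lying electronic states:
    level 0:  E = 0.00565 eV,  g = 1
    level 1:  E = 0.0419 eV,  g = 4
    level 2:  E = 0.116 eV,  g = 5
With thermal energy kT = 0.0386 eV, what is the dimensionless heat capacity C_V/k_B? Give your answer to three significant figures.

Eᵢ/kT = 0.14637, 1.0855, 3.0052.
Z = Σ gᵢe^(−Eᵢ/kT) = 1·e^(−0.14637) + 4·e^(−1.0855) + 5·e^(−3.0052) = 0.86384 + 1.3509 + 0.24764 = 2.4624.
⟨E⟩ = 0.036635 eV, ⟨E²⟩ = 0.0023276 eV².
C_V/k_B = (⟨E²⟩ − ⟨E⟩²)/(kT)² = (0.0023276 − 0.0013421)/0.0014900 = 0.661.

0.661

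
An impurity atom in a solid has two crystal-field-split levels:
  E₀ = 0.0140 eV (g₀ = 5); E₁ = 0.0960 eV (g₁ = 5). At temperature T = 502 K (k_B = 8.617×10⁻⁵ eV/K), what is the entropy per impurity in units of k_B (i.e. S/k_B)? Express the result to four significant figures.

k_BT = 8.617×10⁻⁵ × 502 K = 0.0432573 eV.
Eᵢ/kT = 0.323645, 2.21928.
Z = Σ gᵢe^(−Eᵢ/kT) = 5·e^(−0.323645) + 5·e^(−2.21928) = 3.61754 + 0.543437 = 4.16098.
⟨E⟩ = Σ EᵢPᵢ = 0.0247094 eV.
S/k_B = ln Z + ⟨E⟩/kT = ln(4.16098) + 0.0247094/0.0432573 = 1.42575 + 0.571219 = 1.997.

1.997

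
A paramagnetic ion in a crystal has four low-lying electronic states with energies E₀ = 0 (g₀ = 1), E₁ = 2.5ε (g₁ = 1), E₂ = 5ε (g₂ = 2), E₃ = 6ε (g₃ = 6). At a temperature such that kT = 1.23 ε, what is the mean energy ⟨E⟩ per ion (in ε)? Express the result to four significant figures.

Eᵢ/kT = 0, 2.03252, 4.06504, 4.87805.
Z = Σ gᵢe^(−Eᵢ/kT) = 1·e^(−0) + 1·e^(−2.03252) + 2·e^(−4.06504) + 6·e^(−4.87805) = 1.00000 + 0.131005 + 0.0343246 + 0.0456711 = 1.21100.
⟨E⟩ = Σ Eᵢ gᵢe^(−Eᵢ/kT) / Z = (0·1.00000 + 2.5·0.131005 + 5·0.0343246 + 6·0.0456711) / 1.21100 = 0.6384 ε.

0.6384 ε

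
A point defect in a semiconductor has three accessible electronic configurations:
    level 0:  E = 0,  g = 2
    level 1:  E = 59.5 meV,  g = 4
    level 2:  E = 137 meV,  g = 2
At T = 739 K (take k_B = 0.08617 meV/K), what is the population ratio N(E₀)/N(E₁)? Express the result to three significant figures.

k_BT = 0.08617 × 739 K = 63.680 meV.
n₀/n₁ = (g₀/g₁) exp[−(E₀−E₁)/kT] = (2/4) × exp(−(-59.5 meV)/(63.680 meV)) = (2/4) × exp(0.93436) = 1.27.

1.27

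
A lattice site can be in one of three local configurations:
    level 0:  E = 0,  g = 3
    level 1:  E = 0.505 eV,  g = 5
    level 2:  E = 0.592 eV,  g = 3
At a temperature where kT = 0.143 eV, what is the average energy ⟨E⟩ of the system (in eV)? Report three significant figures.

0.0320 eV

Eᵢ/kT = 0, 3.5315, 4.1399.
Z = Σ gᵢe^(−Eᵢ/kT) = 3·e^(−0) + 5·e^(−3.5315) + 3·e^(−4.1399) = 3.0000 + 0.14630 + 0.047773 = 3.1941.
⟨E⟩ = Σ Eᵢ gᵢe^(−Eᵢ/kT) / Z = (0·3.0000 + 0.505·0.14630 + 0.592·0.047773) / 3.1941 = 0.0320 eV.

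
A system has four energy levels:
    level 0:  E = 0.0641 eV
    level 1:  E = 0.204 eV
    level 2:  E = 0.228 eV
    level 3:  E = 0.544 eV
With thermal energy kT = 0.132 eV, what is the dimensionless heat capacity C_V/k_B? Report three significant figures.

Eᵢ/kT = 0.48561, 1.5455, 1.7273, 4.1212.
Z = Σ e^(−Eᵢ/kT) = e^(−0.48561) + e^(−1.5455) + e^(−1.7273) + e^(−4.1212) = 0.61532 + 0.21321 + 0.17776 + 0.016225 = 1.0225.
⟨E⟩ = 0.12938 eV, ⟨E²⟩ = 0.024884 eV².
C_V/k_B = (⟨E²⟩ − ⟨E⟩²)/(kT)² = (0.024884 − 0.016739)/0.017424 = 0.467.

0.467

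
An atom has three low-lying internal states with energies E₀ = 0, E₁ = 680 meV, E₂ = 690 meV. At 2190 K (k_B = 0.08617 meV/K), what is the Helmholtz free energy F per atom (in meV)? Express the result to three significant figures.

k_BT = 0.08617 × 2190 K = 188.71 meV.
Eᵢ/kT = 0, 3.6034, 3.6564.
Z = Σ e^(−Eᵢ/kT) = e^(−0) + e^(−3.6034) + e^(−3.6564) = 1.0000 + 0.027231 + 0.025825 = 1.0531.
F = −kT ln Z = −188.71 × ln(1.0531) = −188.71 × 0.051738 = -9.76 meV.

-9.76 meV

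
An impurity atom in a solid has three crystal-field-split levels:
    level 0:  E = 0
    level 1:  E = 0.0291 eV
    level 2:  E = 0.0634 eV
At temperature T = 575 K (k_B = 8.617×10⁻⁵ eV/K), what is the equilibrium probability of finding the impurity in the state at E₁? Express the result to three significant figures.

k_BT = 8.617×10⁻⁵ × 575 K = 0.049548 eV.
Eᵢ/kT = 0, 0.58731, 1.2796.
Z = Σ e^(−Eᵢ/kT) = e^(−0) + e^(−0.58731) + e^(−1.2796) = 1.0000 + 0.55582 + 0.27815 = 1.8340.
P₁ = e^(−E₁/kT) / Z = 0.55582/1.8340 = 0.303.

0.303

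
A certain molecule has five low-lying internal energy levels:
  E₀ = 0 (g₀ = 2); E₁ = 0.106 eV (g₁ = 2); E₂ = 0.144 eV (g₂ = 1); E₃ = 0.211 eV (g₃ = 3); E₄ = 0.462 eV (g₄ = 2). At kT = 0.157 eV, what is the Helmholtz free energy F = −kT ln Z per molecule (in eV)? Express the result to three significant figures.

Eᵢ/kT = 0, 0.67516, 0.91720, 1.3439, 2.9427.
Z = Σ gᵢe^(−Eᵢ/kT) = 2·e^(−0) + 2·e^(−0.67516) + 1·e^(−0.91720) + 3·e^(−1.3439) + 2·e^(−2.9427) = 2.0000 + 1.0181 + 0.39964 + 0.78248 + 0.10545 = 4.3057.
F = −kT ln Z = −0.157 × ln(4.3057) = −0.157 × 1.4599 = -0.229 eV.

-0.229 eV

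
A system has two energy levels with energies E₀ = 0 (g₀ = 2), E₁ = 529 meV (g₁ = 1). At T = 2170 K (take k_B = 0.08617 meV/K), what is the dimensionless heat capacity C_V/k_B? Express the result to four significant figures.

k_BT = 0.08617 × 2170 K = 186.989 meV.
Eᵢ/kT = 0, 2.82904.
Z = Σ gᵢe^(−Eᵢ/kT) = 2·e^(−0) + 1·e^(−2.82904) = 2.00000 + 0.0590695 = 2.05907.
⟨E⟩ = 15.1757 meV, ⟨E²⟩ = 8027.93 meV².
C_V/k_B = (⟨E²⟩ − ⟨E⟩²)/(kT)² = (8027.93 − 230.302)/34964.9 = 0.2230.

0.2230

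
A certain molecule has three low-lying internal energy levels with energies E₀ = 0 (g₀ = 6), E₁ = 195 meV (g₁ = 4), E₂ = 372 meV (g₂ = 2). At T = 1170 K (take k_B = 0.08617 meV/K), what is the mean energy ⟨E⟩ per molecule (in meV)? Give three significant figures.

k_BT = 0.08617 × 1170 K = 100.82 meV.
Eᵢ/kT = 0, 1.9341, 3.6897.
Z = Σ gᵢe^(−Eᵢ/kT) = 6·e^(−0) + 4·e^(−1.9341) + 2·e^(−3.6897) = 6.0000 + 0.57822 + 0.049959 = 6.6282.
⟨E⟩ = Σ Eᵢ gᵢe^(−Eᵢ/kT) / Z = (0·6.0000 + 195·0.57822 + 372·0.049959) / 6.6282 = 19.8 meV.

19.8 meV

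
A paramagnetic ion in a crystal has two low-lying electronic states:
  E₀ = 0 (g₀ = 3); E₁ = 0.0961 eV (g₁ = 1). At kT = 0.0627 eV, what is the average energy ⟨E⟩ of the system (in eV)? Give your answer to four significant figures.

Eᵢ/kT = 0, 1.53270.
Z = Σ gᵢe^(−Eᵢ/kT) = 3·e^(−0) + 1·e^(−1.53270) = 3.00000 + 0.215952 = 3.21595.
⟨E⟩ = Σ Eᵢ gᵢe^(−Eᵢ/kT) / Z = (0·3.00000 + 0.0961·0.215952) / 3.21595 = 0.006453 eV.

0.006453 eV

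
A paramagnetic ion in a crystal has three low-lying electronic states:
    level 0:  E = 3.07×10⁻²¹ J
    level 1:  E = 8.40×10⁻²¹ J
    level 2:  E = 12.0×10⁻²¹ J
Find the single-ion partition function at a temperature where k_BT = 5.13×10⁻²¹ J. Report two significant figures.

Z = 0.84

Eᵢ/kT = 0.5984, 1.637, 2.339.
Z = Σ e^(−Eᵢ/kT) = e^(−0.5984) + e^(−1.637) + e^(−2.339) = 0.5497 + 0.1946 + 0.09642 = 0.8407.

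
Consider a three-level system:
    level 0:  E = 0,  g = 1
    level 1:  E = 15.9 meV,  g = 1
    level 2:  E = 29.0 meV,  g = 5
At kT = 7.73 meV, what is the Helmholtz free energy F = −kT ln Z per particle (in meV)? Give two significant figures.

-1.7 meV

Eᵢ/kT = 0, 2.057, 3.752.
Z = Σ gᵢe^(−Eᵢ/kT) = 1·e^(−0) + 1·e^(−2.057) + 5·e^(−3.752) = 1.000 + 0.1278 + 0.1174 = 1.245.
F = −kT ln Z = −7.73 × ln(1.245) = −7.73 × 0.2191 = -1.7 meV.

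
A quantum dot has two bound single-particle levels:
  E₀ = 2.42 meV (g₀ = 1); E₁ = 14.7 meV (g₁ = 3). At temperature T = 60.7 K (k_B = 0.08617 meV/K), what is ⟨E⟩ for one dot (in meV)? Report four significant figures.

k_BT = 0.08617 × 60.7 K = 5.23052 meV.
Eᵢ/kT = 0.462669, 2.81043.
Z = Σ gᵢe^(−Eᵢ/kT) = 1·e^(−0.462669) + 3·e^(−2.81043) = 0.629601 + 0.180537 = 0.810138.
⟨E⟩ = Σ Eᵢ gᵢe^(−Eᵢ/kT) / Z = (2.42·0.629601 + 14.7·0.180537) / 0.810138 = 5.157 meV.

5.157 meV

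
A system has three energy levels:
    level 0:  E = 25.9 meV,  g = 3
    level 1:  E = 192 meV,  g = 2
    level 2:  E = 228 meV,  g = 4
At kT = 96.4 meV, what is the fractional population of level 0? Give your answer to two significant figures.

Eᵢ/kT = 0.2687, 1.992, 2.365.
Z = Σ gᵢe^(−Eᵢ/kT) = 3·e^(−0.2687) + 2·e^(−1.992) + 4·e^(−2.365) = 2.293 + 0.2728 + 0.3758 = 2.942.
P₀ = g₀ e^(−E₀/kT) / Z = 2.293/2.942 = 0.78.

0.78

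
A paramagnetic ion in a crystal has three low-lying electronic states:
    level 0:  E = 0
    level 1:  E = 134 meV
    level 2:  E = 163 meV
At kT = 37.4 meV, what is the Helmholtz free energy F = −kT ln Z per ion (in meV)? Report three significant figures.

-1.49 meV

Eᵢ/kT = 0, 3.5829, 4.3583.
Z = Σ e^(−Eᵢ/kT) = e^(−0) + e^(−3.5829) + e^(−4.3583) = 1.0000 + 0.027795 + 0.012800 = 1.0406.
F = −kT ln Z = −37.4 × ln(1.0406) = −37.4 × 0.039797 = -1.49 meV.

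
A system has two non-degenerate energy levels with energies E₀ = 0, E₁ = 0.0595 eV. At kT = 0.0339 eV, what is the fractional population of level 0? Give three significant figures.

0.853

Eᵢ/kT = 0, 1.7552.
Z = Σ e^(−Eᵢ/kT) = e^(−0) + e^(−1.7552) = 1.0000 + 0.17287 = 1.1729.
P₀ = e^(−E₀/kT) / Z = 1.0000/1.1729 = 0.853.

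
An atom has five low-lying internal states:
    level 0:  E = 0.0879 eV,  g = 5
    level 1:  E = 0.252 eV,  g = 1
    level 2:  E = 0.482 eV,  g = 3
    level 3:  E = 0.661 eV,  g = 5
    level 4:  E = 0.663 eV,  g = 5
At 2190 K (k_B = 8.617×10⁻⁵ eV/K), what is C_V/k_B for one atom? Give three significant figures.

0.843

k_BT = 8.617×10⁻⁵ × 2190 K = 0.18871 eV.
Eᵢ/kT = 0.46579, 1.3354, 2.5542, 3.5027, 3.5133.
Z = Σ gᵢe^(−Eᵢ/kT) = 5·e^(−0.46579) + 1·e^(−1.3354) + 3·e^(−2.5542) + 5·e^(−3.5027) + 5·e^(−3.5133) = 3.1382 + 0.26305 + 0.23326 + 0.15058 + 0.14899 = 3.9341.
⟨E⟩ = 0.16595 eV, ⟨E²⟩ = 0.057555 eV².
C_V/k_B = (⟨E²⟩ − ⟨E⟩²)/(kT)² = (0.057555 − 0.027539)/0.035611 = 0.843.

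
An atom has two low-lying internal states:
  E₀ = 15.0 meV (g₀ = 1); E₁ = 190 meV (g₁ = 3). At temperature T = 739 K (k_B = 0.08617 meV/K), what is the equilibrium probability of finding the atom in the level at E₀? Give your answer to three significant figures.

k_BT = 0.08617 × 739 K = 63.680 meV.
Eᵢ/kT = 0.23555, 2.9837.
Z = Σ gᵢe^(−Eᵢ/kT) = 1·e^(−0.23555) + 3·e^(−2.9837) = 0.79014 + 0.15182 = 0.94196.
P₀ = g₀ e^(−E₀/kT) / Z = 0.79014/0.94196 = 0.839.

0.839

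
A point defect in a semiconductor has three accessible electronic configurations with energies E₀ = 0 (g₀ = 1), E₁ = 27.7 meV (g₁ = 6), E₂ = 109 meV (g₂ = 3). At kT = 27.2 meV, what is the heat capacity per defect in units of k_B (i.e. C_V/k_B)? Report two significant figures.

0.40

Eᵢ/kT = 0, 1.018, 4.007.
Z = Σ gᵢe^(−Eᵢ/kT) = 1·e^(−0) + 6·e^(−1.018) + 3·e^(−4.007) = 1.000 + 2.168 + 0.05456 = 3.223.
⟨E⟩ = 20.48 meV, ⟨E²⟩ = 717.3 meV².
C_V/k_B = (⟨E²⟩ − ⟨E⟩²)/(kT)² = (717.3 − 419.4)/739.8 = 0.40.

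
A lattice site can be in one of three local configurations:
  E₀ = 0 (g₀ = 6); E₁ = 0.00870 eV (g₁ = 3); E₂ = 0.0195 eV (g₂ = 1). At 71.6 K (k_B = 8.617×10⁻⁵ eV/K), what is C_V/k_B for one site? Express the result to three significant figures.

0.248

k_BT = 8.617×10⁻⁵ × 71.6 K = 0.0061698 eV.
Eᵢ/kT = 0, 1.4101, 3.1606.
Z = Σ gᵢe^(−Eᵢ/kT) = 6·e^(−0) + 3·e^(−1.4101) + 1·e^(−3.1606) = 6.0000 + 0.73236 + 0.042400 = 6.7748.
⟨E⟩ = 0.0010625 eV, ⟨E²⟩ = 0.000010562 eV².
C_V/k_B = (⟨E²⟩ − ⟨E⟩²)/(kT)² = (0.000010562 − 0.0000011289)/0.000038066 = 0.248.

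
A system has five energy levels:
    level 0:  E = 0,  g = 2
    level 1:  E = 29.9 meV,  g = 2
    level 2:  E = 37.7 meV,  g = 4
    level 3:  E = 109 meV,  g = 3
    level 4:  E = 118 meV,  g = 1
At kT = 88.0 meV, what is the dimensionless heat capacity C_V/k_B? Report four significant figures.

Eᵢ/kT = 0, 0.339773, 0.428409, 1.23864, 1.34091.
Z = Σ gᵢe^(−Eᵢ/kT) = 2·e^(−0) + 2·e^(−0.339773) + 4·e^(−0.428409) + 3·e^(−1.23864) + 1·e^(−1.34091) = 2.00000 + 1.42386 + 2.60618 + 0.869334 + 0.261607 = 7.16098.
⟨E⟩ = 37.2091 meV, ⟨E²⟩ = 2646.04 meV².
C_V/k_B = (⟨E²⟩ − ⟨E⟩²)/(kT)² = (2646.04 − 1384.52)/7744.00 = 0.1629.

0.1629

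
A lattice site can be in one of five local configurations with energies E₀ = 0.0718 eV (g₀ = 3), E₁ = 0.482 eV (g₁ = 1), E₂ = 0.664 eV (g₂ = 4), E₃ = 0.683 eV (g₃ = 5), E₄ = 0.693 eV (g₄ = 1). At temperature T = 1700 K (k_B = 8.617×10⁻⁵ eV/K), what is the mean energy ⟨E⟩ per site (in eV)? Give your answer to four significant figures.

k_BT = 8.617×10⁻⁵ × 1700 K = 0.146489 eV.
Eᵢ/kT = 0.490139, 3.29035, 4.53276, 4.66247, 4.73073.
Z = Σ gᵢe^(−Eᵢ/kT) = 3·e^(−0.490139) + 1·e^(−3.29035) + 4·e^(−4.53276) + 5·e^(−4.66247) + 1·e^(−4.73073) = 1.83762 + 0.0372408 + 0.0430038 + 0.0472155 + 0.00882003 = 1.97390.
⟨E⟩ = Σ Eᵢ gᵢe^(−Eᵢ/kT) / Z = (0.0718·1.83762 + 0.482·0.0372408 + 0.664·0.0430038 + 0.683·0.0472155 + 0.693·0.00882003) / 1.97390 = 0.1098 eV.

0.1098 eV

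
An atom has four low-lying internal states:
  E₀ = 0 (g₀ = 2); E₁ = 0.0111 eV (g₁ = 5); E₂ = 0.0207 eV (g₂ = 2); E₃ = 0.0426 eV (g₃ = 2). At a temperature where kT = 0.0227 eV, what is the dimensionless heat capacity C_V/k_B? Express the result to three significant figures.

Eᵢ/kT = 0, 0.48899, 0.91189, 1.8767.
Z = Σ gᵢe^(−Eᵢ/kT) = 2·e^(−0) + 5·e^(−0.48899) + 2·e^(−0.91189) + 2·e^(−1.8767) = 2.0000 + 3.0662 + 0.80353 + 0.30619 = 6.1759.
⟨E⟩ = 0.010316 eV, ⟨E²⟩ = 0.00020689 eV².
C_V/k_B = (⟨E²⟩ − ⟨E⟩²)/(kT)² = (0.00020689 − 0.00010642)/0.00051529 = 0.195.

0.195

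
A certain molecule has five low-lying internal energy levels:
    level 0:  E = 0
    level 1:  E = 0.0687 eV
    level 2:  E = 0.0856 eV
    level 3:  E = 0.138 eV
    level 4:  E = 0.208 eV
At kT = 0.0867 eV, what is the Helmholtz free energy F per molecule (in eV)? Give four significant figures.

-0.06514 eV

Eᵢ/kT = 0, 0.792388, 0.987313, 1.59170, 2.39908.
Z = Σ e^(−Eᵢ/kT) = e^(−0) + e^(−0.792388) + e^(−0.987313) + e^(−1.59170) + e^(−2.39908) = 1.00000 + 0.452762 + 0.372576 + 0.203579 + 0.0908015 = 2.11972.
F = −kT ln Z = −0.0867 × ln(2.11972) = −0.0867 × 0.751284 = -0.06514 eV.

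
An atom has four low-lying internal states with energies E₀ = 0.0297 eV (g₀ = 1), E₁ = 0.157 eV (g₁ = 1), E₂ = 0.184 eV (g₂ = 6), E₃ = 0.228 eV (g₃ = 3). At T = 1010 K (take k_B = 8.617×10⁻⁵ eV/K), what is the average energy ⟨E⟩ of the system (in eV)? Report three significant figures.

0.127 eV

k_BT = 8.617×10⁻⁵ × 1010 K = 0.087032 eV.
Eᵢ/kT = 0.34125, 1.8039, 2.1142, 2.6197.
Z = Σ gᵢe^(−Eᵢ/kT) = 1·e^(−0.34125) + 1·e^(−1.8039) + 6·e^(−2.1142) + 3·e^(−2.6197) = 0.71088 + 0.16466 + 0.72438 + 0.21847 = 1.8184.
⟨E⟩ = Σ Eᵢ gᵢe^(−Eᵢ/kT) / Z = (0.0297·0.71088 + 0.157·0.16466 + 0.184·0.72438 + 0.228·0.21847) / 1.8184 = 0.127 eV.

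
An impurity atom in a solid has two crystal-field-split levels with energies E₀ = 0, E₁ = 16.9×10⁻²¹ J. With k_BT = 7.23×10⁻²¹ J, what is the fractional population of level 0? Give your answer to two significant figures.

0.91

Eᵢ/kT = 0, 2.337.
Z = Σ e^(−Eᵢ/kT) = e^(−0) + e^(−2.337) = 1.000 + 0.09662 = 1.097.
P₀ = e^(−E₀/kT) / Z = 1.000/1.097 = 0.91.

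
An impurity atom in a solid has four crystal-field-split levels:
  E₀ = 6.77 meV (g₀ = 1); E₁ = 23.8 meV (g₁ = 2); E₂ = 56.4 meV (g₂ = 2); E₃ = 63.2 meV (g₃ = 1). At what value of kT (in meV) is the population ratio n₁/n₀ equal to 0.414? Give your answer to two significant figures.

11 meV

n₁/n₀ = (g₁/g₀) exp[−(E₁−E₀)/kT] = 0.414.
⇒ (E₁−E₀)/kT = ln((2/1)/0.414) = ln(4.831) = 1.575.
kT = 17.03 meV / 1.575 = 11 meV.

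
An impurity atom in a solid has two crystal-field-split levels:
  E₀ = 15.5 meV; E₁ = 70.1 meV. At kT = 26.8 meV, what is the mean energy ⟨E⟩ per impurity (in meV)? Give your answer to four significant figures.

21.80 meV

Eᵢ/kT = 0.578358, 2.61567.
Z = Σ e^(−Eᵢ/kT) = e^(−0.578358) + e^(−2.61567) = 0.560818 + 0.0731188 = 0.633937.
⟨E⟩ = Σ Eᵢ e^(−Eᵢ/kT) / Z = (15.5·0.560818 + 70.1·0.0731188) / 0.633937 = 21.80 meV.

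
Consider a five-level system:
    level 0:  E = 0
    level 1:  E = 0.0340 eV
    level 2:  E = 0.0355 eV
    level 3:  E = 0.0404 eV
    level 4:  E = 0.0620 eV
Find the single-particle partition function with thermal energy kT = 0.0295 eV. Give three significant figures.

Z = 1.99

Eᵢ/kT = 0, 1.1525, 1.2034, 1.3695, 2.1017.
Z = Σ e^(−Eᵢ/kT) = e^(−0) + e^(−1.1525) + e^(−1.2034) + e^(−1.3695) + e^(−2.1017) = 1.0000 + 0.31585 + 0.30017 + 0.25423 + 0.12225 = 1.9925.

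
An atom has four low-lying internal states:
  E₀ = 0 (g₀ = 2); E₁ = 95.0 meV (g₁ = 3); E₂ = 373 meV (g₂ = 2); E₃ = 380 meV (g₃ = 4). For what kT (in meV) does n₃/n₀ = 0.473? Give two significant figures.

260 meV

n₃/n₀ = (g₃/g₀) exp[−(E₃−E₀)/kT] = 0.473.
⇒ (E₃−E₀)/kT = ln((4/2)/0.473) = ln(4.228) = 1.442.
kT = 380 meV / 1.442 = 260 meV.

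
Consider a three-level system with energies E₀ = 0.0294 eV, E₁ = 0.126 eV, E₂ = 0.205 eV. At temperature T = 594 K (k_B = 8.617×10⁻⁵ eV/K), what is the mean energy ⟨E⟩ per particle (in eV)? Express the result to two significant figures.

k_BT = 8.617×10⁻⁵ × 594 K = 0.05118 eV.
Eᵢ/kT = 0.5744, 2.462, 4.005.
Z = Σ e^(−Eᵢ/kT) = e^(−0.5744) + e^(−2.462) + e^(−4.005) = 0.5630 + 0.08526 + 0.01822 = 0.6665.
⟨E⟩ = Σ Eᵢ e^(−Eᵢ/kT) / Z = (0.0294·0.5630 + 0.126·0.08526 + 0.205·0.01822) / 0.6665 = 0.047 eV.

0.047 eV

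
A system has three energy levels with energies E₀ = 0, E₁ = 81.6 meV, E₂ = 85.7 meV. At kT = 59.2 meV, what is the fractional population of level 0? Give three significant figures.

0.672

Eᵢ/kT = 0, 1.3784, 1.4476.
Z = Σ e^(−Eᵢ/kT) = e^(−0) + e^(−1.3784) + e^(−1.4476) = 1.0000 + 0.25198 + 0.23513 = 1.4871.
P₀ = e^(−E₀/kT) / Z = 1.0000/1.4871 = 0.672.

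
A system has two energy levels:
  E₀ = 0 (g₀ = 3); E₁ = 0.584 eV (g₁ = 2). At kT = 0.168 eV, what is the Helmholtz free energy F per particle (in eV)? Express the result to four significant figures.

-0.1880 eV

Eᵢ/kT = 0, 3.47619.
Z = Σ gᵢe^(−Eᵢ/kT) = 3·e^(−0) + 2·e^(−3.47619) = 3.00000 + 0.0618500 = 3.06185.
F = −kT ln Z = −0.168 × ln(3.06185) = −0.168 × 1.11902 = -0.1880 eV.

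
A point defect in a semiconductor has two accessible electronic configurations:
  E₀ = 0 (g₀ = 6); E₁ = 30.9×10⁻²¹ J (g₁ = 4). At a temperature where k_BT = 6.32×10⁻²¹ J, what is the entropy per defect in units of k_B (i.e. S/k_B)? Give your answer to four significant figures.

Eᵢ/kT = 0, 4.88924.
Z = Σ gᵢe^(−Eᵢ/kT) = 6·e^(−0) + 4·e^(−4.88924) = 6.00000 + 0.0301086 = 6.03011.
⟨E⟩ = Σ EᵢPᵢ = 0.154285 ×10⁻²¹ J.
S/k_B = ln Z + ⟨E⟩/kT = ln(6.03011) + 0.154285/6.32 = 1.79677 + 0.0244122 = 1.821.

1.821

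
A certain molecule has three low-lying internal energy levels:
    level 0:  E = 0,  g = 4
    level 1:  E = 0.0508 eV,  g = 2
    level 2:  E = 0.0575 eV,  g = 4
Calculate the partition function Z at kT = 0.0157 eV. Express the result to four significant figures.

Eᵢ/kT = 0, 3.23567, 3.66242.
Z = Σ gᵢe^(−Eᵢ/kT) = 4·e^(−0) + 2·e^(−3.23567) + 4·e^(−3.66242) = 4.00000 + 0.0786677 + 0.102681 = 4.18135.

Z = 4.181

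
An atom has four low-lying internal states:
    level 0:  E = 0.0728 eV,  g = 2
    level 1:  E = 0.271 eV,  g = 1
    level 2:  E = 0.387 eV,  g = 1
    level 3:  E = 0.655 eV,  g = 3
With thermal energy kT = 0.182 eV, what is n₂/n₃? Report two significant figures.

1.5

n₂/n₃ = (g₂/g₃) exp[−(E₂−E₃)/kT] = (1/3) × exp(−(-0.268 eV)/(0.182 eV)) = (1/3) × exp(1.473) = 1.5.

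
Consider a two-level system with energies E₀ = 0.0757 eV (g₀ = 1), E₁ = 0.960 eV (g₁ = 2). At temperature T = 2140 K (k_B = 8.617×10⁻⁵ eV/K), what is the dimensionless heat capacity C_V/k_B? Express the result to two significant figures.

k_BT = 8.617×10⁻⁵ × 2140 K = 0.1844 eV.
Eᵢ/kT = 0.4105, 5.206.
Z = Σ gᵢe^(−Eᵢ/kT) = 1·e^(−0.4105) + 2·e^(−5.206) = 0.6633 + 0.01097 = 0.6743.
⟨E⟩ = 0.09008 eV, ⟨E²⟩ = 0.02063 eV².
C_V/k_B = (⟨E²⟩ − ⟨E⟩²)/(kT)² = (0.02063 − 0.008114)/0.03400 = 0.37.

0.37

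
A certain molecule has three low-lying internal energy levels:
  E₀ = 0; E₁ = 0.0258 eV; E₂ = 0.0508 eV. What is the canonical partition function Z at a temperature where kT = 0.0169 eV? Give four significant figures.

Z = 1.267

Eᵢ/kT = 0, 1.52663, 3.00592.
Z = Σ e^(−Eᵢ/kT) = e^(−0) + e^(−1.52663) + e^(−3.00592) = 1.00000 + 0.217267 + 0.0494932 = 1.26676.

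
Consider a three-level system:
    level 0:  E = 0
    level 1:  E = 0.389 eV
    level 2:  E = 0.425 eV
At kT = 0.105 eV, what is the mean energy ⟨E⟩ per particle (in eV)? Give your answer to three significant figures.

0.0163 eV

Eᵢ/kT = 0, 3.7048, 4.0476.
Z = Σ e^(−Eᵢ/kT) = e^(−0) + e^(−3.7048) + e^(−4.0476) = 1.0000 + 0.024605 + 0.017464 = 1.0421.
⟨E⟩ = Σ Eᵢ e^(−Eᵢ/kT) / Z = (0·1.0000 + 0.389·0.024605 + 0.425·0.017464) / 1.0421 = 0.0163 eV.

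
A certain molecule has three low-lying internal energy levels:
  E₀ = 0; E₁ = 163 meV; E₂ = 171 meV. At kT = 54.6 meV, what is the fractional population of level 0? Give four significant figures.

0.9139

Eᵢ/kT = 0, 2.98535, 3.13187.
Z = Σ e^(−Eᵢ/kT) = e^(−0) + e^(−2.98535) + e^(−3.13187) = 1.00000 + 0.0505218 + 0.0436361 = 1.09416.
P₀ = e^(−E₀/kT) / Z = 1.00000/1.09416 = 0.9139.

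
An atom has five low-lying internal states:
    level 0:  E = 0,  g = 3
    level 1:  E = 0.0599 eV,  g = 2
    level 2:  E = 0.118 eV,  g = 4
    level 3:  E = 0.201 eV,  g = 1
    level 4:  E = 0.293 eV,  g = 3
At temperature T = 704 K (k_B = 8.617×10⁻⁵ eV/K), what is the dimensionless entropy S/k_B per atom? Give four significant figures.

k_BT = 8.617×10⁻⁵ × 704 K = 0.0606637 eV.
Eᵢ/kT = 0, 0.987411, 1.94515, 3.31335, 4.82991.
Z = Σ gᵢe^(−Eᵢ/kT) = 3·e^(−0) + 2·e^(−0.987411) + 4·e^(−1.94515) + 1·e^(−3.31335) + 3·e^(−4.82991) = 3.00000 + 0.745080 + 0.571863 + 0.0363940 + 0.0239617 = 4.37730.
⟨E⟩ = Σ EᵢPᵢ = 0.0288868 eV.
S/k_B = ln Z + ⟨E⟩/kT = ln(4.37730) + 0.0288868/0.0606637 = 1.47643 + 0.476179 = 1.953.

1.953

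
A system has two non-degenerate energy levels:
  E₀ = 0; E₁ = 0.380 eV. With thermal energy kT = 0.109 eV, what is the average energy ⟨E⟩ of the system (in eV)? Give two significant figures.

Eᵢ/kT = 0, 3.486.
Z = Σ e^(−Eᵢ/kT) = e^(−0) + e^(−3.486) = 1.000 + 0.03062 = 1.031.
⟨E⟩ = Σ Eᵢ e^(−Eᵢ/kT) / Z = (0·1.000 + 0.380·0.03062) / 1.031 = 0.011 eV.

0.011 eV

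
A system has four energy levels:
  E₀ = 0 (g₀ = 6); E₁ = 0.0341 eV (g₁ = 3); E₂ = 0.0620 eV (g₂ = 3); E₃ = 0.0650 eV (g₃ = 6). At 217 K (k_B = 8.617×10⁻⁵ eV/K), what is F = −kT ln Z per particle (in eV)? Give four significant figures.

-0.03579 eV

k_BT = 8.617×10⁻⁵ × 217 K = 0.0186989 eV.
Eᵢ/kT = 0, 1.82364, 3.31570, 3.47614.
Z = Σ gᵢe^(−Eᵢ/kT) = 6·e^(−0) + 3·e^(−1.82364) + 3·e^(−3.31570) + 6·e^(−3.47614) = 6.00000 + 0.484311 + 0.108926 + 0.185559 = 6.77880.
F = −kT ln Z = −0.0186989 × ln(6.77880) = −0.0186989 × 1.91380 = -0.03579 eV.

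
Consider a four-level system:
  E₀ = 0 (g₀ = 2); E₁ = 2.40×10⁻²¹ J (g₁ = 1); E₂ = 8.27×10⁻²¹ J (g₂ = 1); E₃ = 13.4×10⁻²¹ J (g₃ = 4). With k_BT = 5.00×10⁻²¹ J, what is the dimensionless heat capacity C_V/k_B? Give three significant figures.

Eᵢ/kT = 0, 0.48000, 1.6540, 2.6800.
Z = Σ gᵢe^(−Eᵢ/kT) = 2·e^(−0) + 1·e^(−0.48000) + 1·e^(−1.6540) + 4·e^(−2.6800) = 2.0000 + 0.61878 + 0.19128 + 0.27425 = 3.0843.
⟨E⟩ = 2.1859, ⟨E²⟩ = 21.363.
C_V/k_B = (⟨E²⟩ − ⟨E⟩²)/(kT)² = (21.363 − 4.7782)/25.000 = 0.663.

0.663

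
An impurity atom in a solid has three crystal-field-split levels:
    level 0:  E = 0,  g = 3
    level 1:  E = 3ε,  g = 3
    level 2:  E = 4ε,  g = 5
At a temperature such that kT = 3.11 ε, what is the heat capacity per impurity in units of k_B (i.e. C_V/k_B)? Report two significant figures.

0.33

Eᵢ/kT = 0, 0.9646, 1.286.
Z = Σ gᵢe^(−Eᵢ/kT) = 3·e^(−0) + 3·e^(−0.9646) + 5·e^(−1.286) = 3.000 + 1.143 + 1.382 = 5.525.
⟨E⟩ = 1.621 ε, ⟨E²⟩ = 5.864 ε².
C_V/k_B = (⟨E²⟩ − ⟨E⟩²)/(kT)² = (5.864 − 2.628)/9.672 = 0.33.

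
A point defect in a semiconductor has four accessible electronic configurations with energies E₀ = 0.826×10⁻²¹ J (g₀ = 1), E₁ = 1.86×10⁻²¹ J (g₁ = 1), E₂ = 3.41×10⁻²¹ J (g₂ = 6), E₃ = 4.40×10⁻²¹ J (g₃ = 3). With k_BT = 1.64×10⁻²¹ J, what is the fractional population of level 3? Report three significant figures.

Eᵢ/kT = 0.50366, 1.1341, 2.0793, 2.6829.
Z = Σ gᵢe^(−Eᵢ/kT) = 1·e^(−0.50366) + 1·e^(−1.1341) + 6·e^(−2.0793) + 3·e^(−2.6829) = 0.60431 + 0.32171 + 0.75011 + 0.20509 = 1.8812.
P₃ = g₃ e^(−E₃/kT) / Z = 0.20509/1.8812 = 0.109.

0.109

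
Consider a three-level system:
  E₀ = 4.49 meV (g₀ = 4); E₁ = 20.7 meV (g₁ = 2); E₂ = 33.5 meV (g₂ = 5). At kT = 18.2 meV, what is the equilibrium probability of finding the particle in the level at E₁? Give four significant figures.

Eᵢ/kT = 0.246703, 1.13736, 1.84066.
Z = Σ gᵢe^(−Eᵢ/kT) = 4·e^(−0.246703) + 2·e^(−1.13736) + 5·e^(−1.84066) = 3.12549 + 0.641329 + 0.793563 = 4.56038.
P₁ = g₁ e^(−E₁/kT) / Z = 0.641329/4.56038 = 0.1406.

0.1406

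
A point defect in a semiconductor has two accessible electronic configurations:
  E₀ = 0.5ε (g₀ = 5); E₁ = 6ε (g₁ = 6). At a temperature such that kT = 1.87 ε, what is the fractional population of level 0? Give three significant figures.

Eᵢ/kT = 0.26738, 3.2086.
Z = Σ gᵢe^(−Eᵢ/kT) = 5·e^(−0.26738) + 6·e^(−3.2086) = 3.8269 + 0.24248 = 4.0694.
P₀ = g₀ e^(−E₀/kT) / Z = 3.8269/4.0694 = 0.940.

0.940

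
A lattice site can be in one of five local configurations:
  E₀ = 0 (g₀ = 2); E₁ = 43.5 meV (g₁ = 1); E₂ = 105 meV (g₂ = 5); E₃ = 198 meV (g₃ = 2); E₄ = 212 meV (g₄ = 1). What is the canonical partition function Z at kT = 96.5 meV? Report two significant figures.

Eᵢ/kT = 0, 0.4508, 1.088, 2.052, 2.197.
Z = Σ gᵢe^(−Eᵢ/kT) = 2·e^(−0) + 1·e^(−0.4508) + 5·e^(−1.088) + 2·e^(−2.052) + 1·e^(−2.197) = 2.000 + 0.6371 + 1.684 + 0.2570 + 0.1111 = 4.689.

Z = 4.7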